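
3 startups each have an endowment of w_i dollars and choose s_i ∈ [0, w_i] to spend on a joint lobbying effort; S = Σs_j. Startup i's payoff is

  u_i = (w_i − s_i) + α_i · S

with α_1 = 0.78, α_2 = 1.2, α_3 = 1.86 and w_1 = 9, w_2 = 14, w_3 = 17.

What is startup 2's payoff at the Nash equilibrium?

37.2

∂u_i/∂s_i = α_i − 1, so startup i contributes w_i if α_i > 1, else 0.
α_i > 1 for i ∈ {2, 3}; NE contributions (0, 14, 17), S = 31.
u_2 = (14 − 14) + 1.2·31 = 37.2.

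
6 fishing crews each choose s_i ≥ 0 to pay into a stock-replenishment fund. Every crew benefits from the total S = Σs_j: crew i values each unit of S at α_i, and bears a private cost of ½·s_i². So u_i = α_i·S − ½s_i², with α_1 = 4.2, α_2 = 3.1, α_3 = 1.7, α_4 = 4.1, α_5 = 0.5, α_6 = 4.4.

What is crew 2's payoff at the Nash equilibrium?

50.995

Crew i's FOC: ∂u_i/∂s_i = α_i − s_i = 0, so s_i* = α_i.
NE contributions = (4.2, 3.1, 1.7, 4.1, 0.5, 4.4); S = 18.
u_2 = α_2·S − ½·(s_2)² = 3.1·18 − ½·3.1² = 50.995.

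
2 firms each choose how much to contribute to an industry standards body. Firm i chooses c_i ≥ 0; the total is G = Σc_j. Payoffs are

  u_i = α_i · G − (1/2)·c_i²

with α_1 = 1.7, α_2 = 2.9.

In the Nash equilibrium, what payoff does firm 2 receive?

9.135

Firm i's FOC: ∂u_i/∂c_i = α_i − c_i = 0, so c_i* = α_i.
NE contributions = (1.7, 2.9); G = 4.6.
u_2 = α_2·G − ½·(c_2)² = 2.9·4.6 − ½·2.9² = 9.135.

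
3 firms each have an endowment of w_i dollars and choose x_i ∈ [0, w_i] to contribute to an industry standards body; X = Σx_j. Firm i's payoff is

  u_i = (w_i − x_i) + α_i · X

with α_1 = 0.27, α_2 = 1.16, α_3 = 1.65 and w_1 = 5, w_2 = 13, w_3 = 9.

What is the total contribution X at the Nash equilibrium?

∂u_i/∂x_i = α_i − 1, so firm i contributes w_i if α_i > 1, else 0.
α_i > 1 for i ∈ {2, 3}; NE contributions (0, 13, 9), X = 22.

22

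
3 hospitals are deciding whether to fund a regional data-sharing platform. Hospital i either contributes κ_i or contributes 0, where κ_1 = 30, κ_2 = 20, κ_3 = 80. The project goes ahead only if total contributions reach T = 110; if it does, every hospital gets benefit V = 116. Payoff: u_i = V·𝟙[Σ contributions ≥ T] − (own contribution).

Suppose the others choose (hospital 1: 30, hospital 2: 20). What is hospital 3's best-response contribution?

Others' total = 50. Contributing 80 brings total to 130 ≥ 110: gain V − κ_3 = 36.
Best response: 80.

80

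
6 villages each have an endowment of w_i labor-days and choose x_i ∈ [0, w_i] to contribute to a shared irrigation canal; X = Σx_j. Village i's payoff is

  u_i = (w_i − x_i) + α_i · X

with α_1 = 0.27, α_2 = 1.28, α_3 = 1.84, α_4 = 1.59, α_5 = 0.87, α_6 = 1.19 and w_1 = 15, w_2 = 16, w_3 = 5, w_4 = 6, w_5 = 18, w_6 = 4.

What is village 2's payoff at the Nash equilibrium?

∂u_i/∂x_i = α_i − 1, so village i contributes w_i if α_i > 1, else 0.
α_i > 1 for i ∈ {2, 3, 4, 6}; NE contributions (0, 16, 5, 6, 0, 4), X = 31.
u_2 = (16 − 16) + 1.28·31 = 39.68.

39.68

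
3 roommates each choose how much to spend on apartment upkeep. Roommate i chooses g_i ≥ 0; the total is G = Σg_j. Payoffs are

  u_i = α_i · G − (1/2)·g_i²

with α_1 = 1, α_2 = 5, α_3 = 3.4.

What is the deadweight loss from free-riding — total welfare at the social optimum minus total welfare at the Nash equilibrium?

Roommate i's FOC: ∂u_i/∂g_i = α_i − g_i = 0, so g_i* = α_i.
NE contributions = (1, 5, 3.4); G = 9.4.
W^NE = (Σα)·G − ½Σα_i² = 9.4² − ½·37.56 = 69.58.
Planner sets g_i = Σα_j = 9.4 for every i, so G^SO = 3·9.4 = 28.2.
W^SO = (Σα)·G^SO − ½·3·(Σα)² = (3/2)·9.4² = 132.54.
Deadweight loss = W^SO − W^NE = 62.96.

62.96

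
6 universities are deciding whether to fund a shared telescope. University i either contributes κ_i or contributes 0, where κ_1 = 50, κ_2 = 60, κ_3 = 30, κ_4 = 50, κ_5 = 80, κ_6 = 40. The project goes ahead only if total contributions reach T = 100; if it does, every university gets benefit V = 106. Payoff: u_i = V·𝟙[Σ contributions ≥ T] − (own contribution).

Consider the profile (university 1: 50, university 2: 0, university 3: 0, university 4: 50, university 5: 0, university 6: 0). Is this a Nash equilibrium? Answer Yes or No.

Yes

Total = 100 ≥ 100: provided.
University 1 (pledges 50, payoff 56): dropping to 0 → total 50, payoff 0. No gain.
University 2 (pledges 0, payoff 106): pledging 60 → total 160, payoff 46. No gain.
University 3 (pledges 0, payoff 106): pledging 30 → total 130, payoff 76. No gain.
University 4 (pledges 50, payoff 56): dropping to 0 → total 50, payoff 0. No gain.
University 5 (pledges 0, payoff 106): pledging 80 → total 180, payoff 26. No gain.
University 6 (pledges 0, payoff 106): pledging 40 → total 140, payoff 66. No gain.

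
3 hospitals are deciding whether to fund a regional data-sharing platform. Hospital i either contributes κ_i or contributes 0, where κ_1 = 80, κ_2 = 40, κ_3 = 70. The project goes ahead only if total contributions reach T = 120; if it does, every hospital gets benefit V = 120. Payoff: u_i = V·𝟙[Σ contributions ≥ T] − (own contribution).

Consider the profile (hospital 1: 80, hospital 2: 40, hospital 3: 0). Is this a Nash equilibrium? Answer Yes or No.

Total = 120 ≥ 120: provided.
Hospital 1 (pledges 80, payoff 40): dropping to 0 → total 40, payoff 0. No gain.
Hospital 2 (pledges 40, payoff 80): dropping to 0 → total 80, payoff 0. No gain.
Hospital 3 (pledges 0, payoff 120): pledging 70 → total 190, payoff 50. No gain.

Yes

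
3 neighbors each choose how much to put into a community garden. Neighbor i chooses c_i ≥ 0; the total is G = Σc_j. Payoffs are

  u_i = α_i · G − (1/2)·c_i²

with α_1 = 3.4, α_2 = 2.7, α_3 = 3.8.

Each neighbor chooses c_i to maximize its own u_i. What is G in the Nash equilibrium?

9.9

Neighbor i's FOC: ∂u_i/∂c_i = α_i − c_i = 0, so c_i* = α_i.
NE contributions = (3.4, 2.7, 3.8); G = 9.9.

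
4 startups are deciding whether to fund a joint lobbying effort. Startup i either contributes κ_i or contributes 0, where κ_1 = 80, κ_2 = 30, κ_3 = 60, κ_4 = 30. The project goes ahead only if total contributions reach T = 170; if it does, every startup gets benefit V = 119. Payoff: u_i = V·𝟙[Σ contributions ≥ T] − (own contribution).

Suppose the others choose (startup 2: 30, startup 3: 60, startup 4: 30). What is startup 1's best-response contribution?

Others' total = 120. Contributing 80 brings total to 200 ≥ 170: gain V − κ_1 = 39.
Best response: 80.

80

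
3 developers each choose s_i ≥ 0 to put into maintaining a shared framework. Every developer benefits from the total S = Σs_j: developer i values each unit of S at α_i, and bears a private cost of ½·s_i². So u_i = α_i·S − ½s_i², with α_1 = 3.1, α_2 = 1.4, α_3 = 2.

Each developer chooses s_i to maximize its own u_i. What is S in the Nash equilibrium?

6.5

Developer i's FOC: ∂u_i/∂s_i = α_i − s_i = 0, so s_i* = α_i.
NE contributions = (3.1, 1.4, 2); S = 6.5.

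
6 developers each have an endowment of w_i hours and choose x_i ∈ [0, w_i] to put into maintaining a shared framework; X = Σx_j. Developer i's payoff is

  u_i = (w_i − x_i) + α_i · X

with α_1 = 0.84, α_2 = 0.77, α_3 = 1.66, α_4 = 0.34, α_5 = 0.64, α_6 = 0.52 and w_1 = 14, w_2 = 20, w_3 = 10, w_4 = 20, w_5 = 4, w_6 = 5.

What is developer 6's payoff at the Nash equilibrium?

10.2

∂u_i/∂x_i = α_i − 1, so developer i contributes w_i if α_i > 1, else 0.
α_i > 1 for i ∈ {3}; NE contributions (0, 0, 10, 0, 0, 0), X = 10.
u_6 = (5 − 0) + 0.52·10 = 10.2.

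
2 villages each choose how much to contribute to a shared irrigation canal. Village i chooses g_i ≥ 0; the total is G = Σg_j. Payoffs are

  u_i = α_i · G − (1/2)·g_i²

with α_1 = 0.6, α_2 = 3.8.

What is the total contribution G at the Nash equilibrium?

4.4

Village i's FOC: ∂u_i/∂g_i = α_i − g_i = 0, so g_i* = α_i.
NE contributions = (0.6, 3.8); G = 4.4.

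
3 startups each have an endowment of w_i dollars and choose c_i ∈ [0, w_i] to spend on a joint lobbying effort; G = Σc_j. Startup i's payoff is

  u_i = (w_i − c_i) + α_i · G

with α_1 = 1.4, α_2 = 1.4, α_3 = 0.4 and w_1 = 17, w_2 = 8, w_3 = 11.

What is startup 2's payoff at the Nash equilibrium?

35

∂u_i/∂c_i = α_i − 1, so startup i contributes w_i if α_i > 1, else 0.
α_i > 1 for i ∈ {1, 2}; NE contributions (17, 8, 0), G = 25.
u_2 = (8 − 8) + 1.4·25 = 35.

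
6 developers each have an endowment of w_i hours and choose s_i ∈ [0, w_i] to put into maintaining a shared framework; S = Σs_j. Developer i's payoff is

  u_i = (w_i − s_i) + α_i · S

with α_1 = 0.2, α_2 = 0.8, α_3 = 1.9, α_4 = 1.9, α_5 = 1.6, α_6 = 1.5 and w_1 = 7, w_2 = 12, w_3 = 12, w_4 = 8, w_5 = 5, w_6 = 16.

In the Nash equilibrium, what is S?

41

∂u_i/∂s_i = α_i − 1, so developer i contributes w_i if α_i > 1, else 0.
α_i > 1 for i ∈ {3, 4, 5, 6}; NE contributions (0, 0, 12, 8, 5, 16), S = 41.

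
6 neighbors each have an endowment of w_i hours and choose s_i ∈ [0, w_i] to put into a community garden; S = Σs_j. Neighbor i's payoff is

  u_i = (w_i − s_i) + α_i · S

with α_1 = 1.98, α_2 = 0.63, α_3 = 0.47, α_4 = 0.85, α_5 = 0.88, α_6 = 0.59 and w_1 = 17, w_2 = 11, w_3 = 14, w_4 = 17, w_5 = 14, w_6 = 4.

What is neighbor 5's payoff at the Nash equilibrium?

28.96

∂u_i/∂s_i = α_i − 1, so neighbor i contributes w_i if α_i > 1, else 0.
α_i > 1 for i ∈ {1}; NE contributions (17, 0, 0, 0, 0, 0), S = 17.
u_5 = (14 − 0) + 0.88·17 = 28.96.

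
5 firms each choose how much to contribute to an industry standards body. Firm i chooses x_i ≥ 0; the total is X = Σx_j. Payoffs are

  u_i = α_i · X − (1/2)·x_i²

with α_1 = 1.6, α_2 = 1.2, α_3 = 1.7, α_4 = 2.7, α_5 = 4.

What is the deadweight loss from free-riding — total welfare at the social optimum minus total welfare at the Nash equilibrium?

203.25

Firm i's FOC: ∂u_i/∂x_i = α_i − x_i = 0, so x_i* = α_i.
NE contributions = (1.6, 1.2, 1.7, 2.7, 4); X = 11.2.
W^NE = (Σα)·X − ½Σα_i² = 11.2² − ½·30.18 = 110.35.
Planner sets x_i = Σα_j = 11.2 for every i, so X^SO = 5·11.2 = 56.
W^SO = (Σα)·X^SO − ½·5·(Σα)² = (5/2)·11.2² = 313.6.
Deadweight loss = W^SO − W^NE = 203.25.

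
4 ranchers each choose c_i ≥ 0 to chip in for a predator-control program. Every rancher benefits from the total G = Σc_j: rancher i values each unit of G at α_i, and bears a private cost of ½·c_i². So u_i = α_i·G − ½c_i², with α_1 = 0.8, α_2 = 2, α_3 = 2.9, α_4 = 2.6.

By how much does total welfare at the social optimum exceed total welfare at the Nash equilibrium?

78.795

Rancher i's FOC: ∂u_i/∂c_i = α_i − c_i = 0, so c_i* = α_i.
NE contributions = (0.8, 2, 2.9, 2.6); G = 8.3.
W^NE = (Σα)·G − ½Σα_i² = 8.3² − ½·19.81 = 58.985.
Planner sets c_i = Σα_j = 8.3 for every i, so G^SO = 4·8.3 = 33.2.
W^SO = (Σα)·G^SO − ½·4·(Σα)² = (4/2)·8.3² = 137.78.
Deadweight loss = W^SO − W^NE = 78.795.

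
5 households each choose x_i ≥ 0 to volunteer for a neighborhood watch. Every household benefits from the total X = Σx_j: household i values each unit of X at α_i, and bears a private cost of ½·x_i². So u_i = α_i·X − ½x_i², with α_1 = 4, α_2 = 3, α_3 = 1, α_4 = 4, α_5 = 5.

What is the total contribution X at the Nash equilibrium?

17

Household i's FOC: ∂u_i/∂x_i = α_i − x_i = 0, so x_i* = α_i.
NE contributions = (4, 3, 1, 4, 5); X = 17.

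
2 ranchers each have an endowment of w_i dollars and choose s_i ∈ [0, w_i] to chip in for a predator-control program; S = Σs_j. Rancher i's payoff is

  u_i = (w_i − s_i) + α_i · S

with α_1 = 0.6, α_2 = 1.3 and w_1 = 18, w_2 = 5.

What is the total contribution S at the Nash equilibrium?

∂u_i/∂s_i = α_i − 1, so rancher i contributes w_i if α_i > 1, else 0.
α_i > 1 for i ∈ {2}; NE contributions (0, 5), S = 5.

5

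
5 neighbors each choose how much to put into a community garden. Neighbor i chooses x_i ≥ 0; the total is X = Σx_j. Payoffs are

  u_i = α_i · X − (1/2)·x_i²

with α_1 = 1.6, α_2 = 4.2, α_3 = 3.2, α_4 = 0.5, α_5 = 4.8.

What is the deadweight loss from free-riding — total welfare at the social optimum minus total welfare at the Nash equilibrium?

333.6

Neighbor i's FOC: ∂u_i/∂x_i = α_i − x_i = 0, so x_i* = α_i.
NE contributions = (1.6, 4.2, 3.2, 0.5, 4.8); X = 14.3.
W^NE = (Σα)·X − ½Σα_i² = 14.3² − ½·53.73 = 177.625.
Planner sets x_i = Σα_j = 14.3 for every i, so X^SO = 5·14.3 = 71.5.
W^SO = (Σα)·X^SO − ½·5·(Σα)² = (5/2)·14.3² = 511.225.
Deadweight loss = W^SO − W^NE = 333.6.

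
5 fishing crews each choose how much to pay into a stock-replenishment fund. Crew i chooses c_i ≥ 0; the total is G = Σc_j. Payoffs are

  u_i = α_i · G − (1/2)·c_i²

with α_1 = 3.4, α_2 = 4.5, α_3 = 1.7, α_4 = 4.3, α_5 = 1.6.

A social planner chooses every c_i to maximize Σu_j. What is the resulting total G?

Planner FOC: ∂(Σu_j)/∂c_i = (Σα_j) − c_i = 0, so c_i^SO = Σα_j = 15.5 for every i; G^SO = 77.5.

77.5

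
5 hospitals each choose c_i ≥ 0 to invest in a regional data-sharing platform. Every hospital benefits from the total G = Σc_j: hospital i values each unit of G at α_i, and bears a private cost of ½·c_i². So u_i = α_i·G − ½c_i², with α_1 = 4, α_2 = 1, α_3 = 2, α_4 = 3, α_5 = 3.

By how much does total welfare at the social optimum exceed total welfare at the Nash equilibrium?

273

Hospital i's FOC: ∂u_i/∂c_i = α_i − c_i = 0, so c_i* = α_i.
NE contributions = (4, 1, 2, 3, 3); G = 13.
W^NE = (Σα)·G − ½Σα_i² = 13² − ½·39 = 149.5.
Planner sets c_i = Σα_j = 13 for every i, so G^SO = 5·13 = 65.
W^SO = (Σα)·G^SO − ½·5·(Σα)² = (5/2)·13² = 422.5.
Deadweight loss = W^SO − W^NE = 273.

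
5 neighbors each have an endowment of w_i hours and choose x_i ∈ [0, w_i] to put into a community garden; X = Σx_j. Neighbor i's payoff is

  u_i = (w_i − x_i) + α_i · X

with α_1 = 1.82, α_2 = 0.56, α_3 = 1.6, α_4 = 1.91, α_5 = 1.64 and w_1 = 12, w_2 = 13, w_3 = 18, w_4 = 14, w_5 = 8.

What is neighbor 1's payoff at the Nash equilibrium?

94.64

∂u_i/∂x_i = α_i − 1, so neighbor i contributes w_i if α_i > 1, else 0.
α_i > 1 for i ∈ {1, 3, 4, 5}; NE contributions (12, 0, 18, 14, 8), X = 52.
u_1 = (12 − 12) + 1.82·52 = 94.64.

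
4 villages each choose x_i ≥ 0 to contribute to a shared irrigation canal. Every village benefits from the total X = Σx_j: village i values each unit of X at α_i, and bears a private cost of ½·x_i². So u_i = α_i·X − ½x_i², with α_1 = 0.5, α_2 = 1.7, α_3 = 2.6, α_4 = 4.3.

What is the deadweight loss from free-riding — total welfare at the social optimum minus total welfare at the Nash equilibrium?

97.005

Village i's FOC: ∂u_i/∂x_i = α_i − x_i = 0, so x_i* = α_i.
NE contributions = (0.5, 1.7, 2.6, 4.3); X = 9.1.
W^NE = (Σα)·X − ½Σα_i² = 9.1² − ½·28.39 = 68.615.
Planner sets x_i = Σα_j = 9.1 for every i, so X^SO = 4·9.1 = 36.4.
W^SO = (Σα)·X^SO − ½·4·(Σα)² = (4/2)·9.1² = 165.62.
Deadweight loss = W^SO − W^NE = 97.005.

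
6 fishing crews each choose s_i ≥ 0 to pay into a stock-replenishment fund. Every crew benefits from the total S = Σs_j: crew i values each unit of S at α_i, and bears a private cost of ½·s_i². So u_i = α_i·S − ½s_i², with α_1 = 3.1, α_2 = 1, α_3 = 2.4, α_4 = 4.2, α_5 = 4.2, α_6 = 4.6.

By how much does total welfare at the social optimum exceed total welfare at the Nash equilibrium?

796.905

Crew i's FOC: ∂u_i/∂s_i = α_i − s_i = 0, so s_i* = α_i.
NE contributions = (3.1, 1, 2.4, 4.2, 4.2, 4.6); S = 19.5.
W^NE = (Σα)·S − ½Σα_i² = 19.5² − ½·72.81 = 343.845.
Planner sets s_i = Σα_j = 19.5 for every i, so S^SO = 6·19.5 = 117.
W^SO = (Σα)·S^SO − ½·6·(Σα)² = (6/2)·19.5² = 1140.75.
Deadweight loss = W^SO − W^NE = 796.905.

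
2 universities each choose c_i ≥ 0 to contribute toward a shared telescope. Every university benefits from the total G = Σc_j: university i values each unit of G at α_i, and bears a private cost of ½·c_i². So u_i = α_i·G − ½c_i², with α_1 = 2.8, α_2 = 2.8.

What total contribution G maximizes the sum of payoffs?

Planner FOC: ∂(Σu_j)/∂c_i = (Σα_j) − c_i = 0, so c_i^SO = Σα_j = 5.6 for every i; G^SO = 11.2.

11.2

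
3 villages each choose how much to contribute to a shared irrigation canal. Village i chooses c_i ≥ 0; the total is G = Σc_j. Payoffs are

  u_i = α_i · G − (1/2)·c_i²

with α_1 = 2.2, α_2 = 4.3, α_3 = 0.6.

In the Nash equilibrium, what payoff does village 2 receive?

21.285

Village i's FOC: ∂u_i/∂c_i = α_i − c_i = 0, so c_i* = α_i.
NE contributions = (2.2, 4.3, 0.6); G = 7.1.
u_2 = α_2·G − ½·(c_2)² = 4.3·7.1 − ½·4.3² = 21.285.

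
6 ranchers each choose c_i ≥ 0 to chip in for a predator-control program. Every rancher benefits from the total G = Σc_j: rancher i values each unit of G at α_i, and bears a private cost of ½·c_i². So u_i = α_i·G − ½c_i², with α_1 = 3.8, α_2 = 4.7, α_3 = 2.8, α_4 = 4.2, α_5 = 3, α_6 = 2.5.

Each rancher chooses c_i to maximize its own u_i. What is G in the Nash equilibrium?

Rancher i's FOC: ∂u_i/∂c_i = α_i − c_i = 0, so c_i* = α_i.
NE contributions = (3.8, 4.7, 2.8, 4.2, 3, 2.5); G = 21.

21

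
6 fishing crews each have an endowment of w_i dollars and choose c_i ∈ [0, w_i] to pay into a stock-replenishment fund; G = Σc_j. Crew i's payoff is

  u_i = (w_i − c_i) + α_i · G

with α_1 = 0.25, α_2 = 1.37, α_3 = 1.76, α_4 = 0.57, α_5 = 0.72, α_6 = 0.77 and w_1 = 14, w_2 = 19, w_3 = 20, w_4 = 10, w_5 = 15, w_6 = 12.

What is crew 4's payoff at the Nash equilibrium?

∂u_i/∂c_i = α_i − 1, so crew i contributes w_i if α_i > 1, else 0.
α_i > 1 for i ∈ {2, 3}; NE contributions (0, 19, 20, 0, 0, 0), G = 39.
u_4 = (10 − 0) + 0.57·39 = 32.23.

32.23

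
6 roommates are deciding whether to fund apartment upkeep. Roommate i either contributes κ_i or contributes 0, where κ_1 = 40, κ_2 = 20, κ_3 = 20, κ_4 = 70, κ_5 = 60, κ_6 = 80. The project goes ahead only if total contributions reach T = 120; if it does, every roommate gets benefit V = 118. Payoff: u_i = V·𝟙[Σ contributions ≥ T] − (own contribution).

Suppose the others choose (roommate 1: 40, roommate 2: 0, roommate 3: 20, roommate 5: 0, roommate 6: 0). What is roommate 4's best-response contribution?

Others' total = 60. Contributing 70 brings total to 130 ≥ 120: gain V − κ_4 = 48.
Best response: 70.

70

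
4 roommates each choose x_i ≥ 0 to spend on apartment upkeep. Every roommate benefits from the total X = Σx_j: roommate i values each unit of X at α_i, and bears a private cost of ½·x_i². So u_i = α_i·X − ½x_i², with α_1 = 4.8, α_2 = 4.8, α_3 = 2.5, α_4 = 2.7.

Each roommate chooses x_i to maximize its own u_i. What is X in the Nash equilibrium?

14.8

Roommate i's FOC: ∂u_i/∂x_i = α_i − x_i = 0, so x_i* = α_i.
NE contributions = (4.8, 4.8, 2.5, 2.7); X = 14.8.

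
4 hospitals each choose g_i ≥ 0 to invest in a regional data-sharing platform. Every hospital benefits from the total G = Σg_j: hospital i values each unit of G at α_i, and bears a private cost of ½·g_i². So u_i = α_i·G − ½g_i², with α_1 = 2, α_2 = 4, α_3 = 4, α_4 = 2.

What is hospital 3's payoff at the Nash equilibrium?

Hospital i's FOC: ∂u_i/∂g_i = α_i − g_i = 0, so g_i* = α_i.
NE contributions = (2, 4, 4, 2); G = 12.
u_3 = α_3·G − ½·(g_3)² = 4·12 − ½·4² = 40.

40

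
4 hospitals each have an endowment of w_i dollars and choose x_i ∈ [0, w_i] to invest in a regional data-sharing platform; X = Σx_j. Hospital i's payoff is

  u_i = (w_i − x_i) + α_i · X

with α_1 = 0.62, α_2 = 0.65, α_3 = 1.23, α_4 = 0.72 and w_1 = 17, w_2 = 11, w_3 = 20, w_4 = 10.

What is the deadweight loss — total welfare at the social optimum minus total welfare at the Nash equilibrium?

∂u_i/∂x_i = α_i − 1, so hospital i contributes w_i if α_i > 1, else 0.
α_i > 1 for i ∈ {3}; NE contributions (0, 0, 20, 0), X = 20.
W^NE = Σw_i − X^NE + (Σα_i)·X^NE = 58 + 2.22·20 = 102.4.
Planner: ∂(Σu_j)/∂x_i = Σα_j − 1 = 2.22 > 0, so everyone contributes w_i; X^SO = 58, W^SO = 58 + 2.22·58 = 186.76.
Deadweight loss = 84.36.

84.36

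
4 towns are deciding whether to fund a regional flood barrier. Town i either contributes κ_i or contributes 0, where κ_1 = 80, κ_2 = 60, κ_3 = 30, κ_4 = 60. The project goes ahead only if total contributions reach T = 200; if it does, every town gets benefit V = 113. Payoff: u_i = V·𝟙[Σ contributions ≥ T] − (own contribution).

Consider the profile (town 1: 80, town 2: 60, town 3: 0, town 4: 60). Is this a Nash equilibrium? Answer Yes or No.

Yes

Total = 200 ≥ 200: provided.
Town 1 (pledges 80, payoff 33): dropping to 0 → total 120, payoff 0. No gain.
Town 2 (pledges 60, payoff 53): dropping to 0 → total 140, payoff 0. No gain.
Town 3 (pledges 0, payoff 113): pledging 30 → total 230, payoff 83. No gain.
Town 4 (pledges 60, payoff 53): dropping to 0 → total 140, payoff 0. No gain.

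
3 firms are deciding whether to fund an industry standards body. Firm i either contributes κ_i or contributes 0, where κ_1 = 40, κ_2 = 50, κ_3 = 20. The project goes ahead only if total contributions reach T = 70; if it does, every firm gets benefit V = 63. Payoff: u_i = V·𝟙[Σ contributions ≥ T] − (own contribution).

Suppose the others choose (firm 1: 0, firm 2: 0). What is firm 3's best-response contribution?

Others' total = 0. Even contributing 20 gives 20 < 70: no benefit either way.
Best response: 0.

0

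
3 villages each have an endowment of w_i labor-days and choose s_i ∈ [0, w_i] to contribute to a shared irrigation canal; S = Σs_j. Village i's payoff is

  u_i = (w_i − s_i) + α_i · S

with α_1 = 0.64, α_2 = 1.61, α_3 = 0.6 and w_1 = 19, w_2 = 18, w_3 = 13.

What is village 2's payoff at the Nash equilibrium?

28.98

∂u_i/∂s_i = α_i − 1, so village i contributes w_i if α_i > 1, else 0.
α_i > 1 for i ∈ {2}; NE contributions (0, 18, 0), S = 18.
u_2 = (18 − 18) + 1.61·18 = 28.98.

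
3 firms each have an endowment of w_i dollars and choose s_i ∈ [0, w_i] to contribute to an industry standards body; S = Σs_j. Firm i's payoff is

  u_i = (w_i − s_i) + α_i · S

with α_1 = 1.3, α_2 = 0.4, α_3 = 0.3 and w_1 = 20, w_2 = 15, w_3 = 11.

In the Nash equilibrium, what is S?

∂u_i/∂s_i = α_i − 1, so firm i contributes w_i if α_i > 1, else 0.
α_i > 1 for i ∈ {1}; NE contributions (20, 0, 0), S = 20.

20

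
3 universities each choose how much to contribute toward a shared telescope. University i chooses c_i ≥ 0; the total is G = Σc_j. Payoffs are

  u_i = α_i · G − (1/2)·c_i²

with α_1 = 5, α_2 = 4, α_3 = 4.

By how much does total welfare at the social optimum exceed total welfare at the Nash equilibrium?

University i's FOC: ∂u_i/∂c_i = α_i − c_i = 0, so c_i* = α_i.
NE contributions = (5, 4, 4); G = 13.
W^NE = (Σα)·G − ½Σα_i² = 13² − ½·57 = 140.5.
Planner sets c_i = Σα_j = 13 for every i, so G^SO = 3·13 = 39.
W^SO = (Σα)·G^SO − ½·3·(Σα)² = (3/2)·13² = 253.5.
Deadweight loss = W^SO − W^NE = 113.

113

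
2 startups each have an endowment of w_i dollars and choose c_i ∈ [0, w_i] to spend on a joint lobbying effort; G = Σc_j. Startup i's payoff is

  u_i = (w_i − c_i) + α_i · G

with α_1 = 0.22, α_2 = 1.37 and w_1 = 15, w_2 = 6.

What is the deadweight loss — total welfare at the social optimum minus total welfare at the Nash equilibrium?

∂u_i/∂c_i = α_i − 1, so startup i contributes w_i if α_i > 1, else 0.
α_i > 1 for i ∈ {2}; NE contributions (0, 6), G = 6.
W^NE = Σw_i − G^NE + (Σα_i)·G^NE = 21 + 0.59·6 = 24.54.
Planner: ∂(Σu_j)/∂c_i = Σα_j − 1 = 0.59 > 0, so everyone contributes w_i; G^SO = 21, W^SO = 21 + 0.59·21 = 33.39.
Deadweight loss = 8.85.

8.85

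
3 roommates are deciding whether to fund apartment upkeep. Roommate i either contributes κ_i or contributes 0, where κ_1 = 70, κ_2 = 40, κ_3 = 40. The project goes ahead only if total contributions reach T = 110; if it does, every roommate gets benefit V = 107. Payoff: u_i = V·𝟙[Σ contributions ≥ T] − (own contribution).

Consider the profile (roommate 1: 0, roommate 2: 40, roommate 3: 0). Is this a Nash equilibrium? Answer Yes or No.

No

Total = 40 < 110: not provided.
Roommate 1 (pledges 0, payoff 0): pledging 70 → total 110, payoff 37. Profitable deviation.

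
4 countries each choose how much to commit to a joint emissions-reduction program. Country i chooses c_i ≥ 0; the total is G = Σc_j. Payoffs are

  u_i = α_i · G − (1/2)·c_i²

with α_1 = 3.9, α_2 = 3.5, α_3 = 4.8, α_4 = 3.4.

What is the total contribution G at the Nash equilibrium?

15.6

Country i's FOC: ∂u_i/∂c_i = α_i − c_i = 0, so c_i* = α_i.
NE contributions = (3.9, 3.5, 4.8, 3.4); G = 15.6.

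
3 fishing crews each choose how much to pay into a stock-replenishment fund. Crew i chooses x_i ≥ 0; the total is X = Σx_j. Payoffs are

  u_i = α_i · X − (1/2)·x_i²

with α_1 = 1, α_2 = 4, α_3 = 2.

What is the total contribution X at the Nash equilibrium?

7

Crew i's FOC: ∂u_i/∂x_i = α_i − x_i = 0, so x_i* = α_i.
NE contributions = (1, 4, 2); X = 7.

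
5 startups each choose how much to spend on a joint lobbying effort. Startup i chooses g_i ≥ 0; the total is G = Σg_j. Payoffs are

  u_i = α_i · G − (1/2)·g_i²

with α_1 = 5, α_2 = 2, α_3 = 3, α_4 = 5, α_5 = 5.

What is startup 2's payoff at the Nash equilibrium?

Startup i's FOC: ∂u_i/∂g_i = α_i − g_i = 0, so g_i* = α_i.
NE contributions = (5, 2, 3, 5, 5); G = 20.
u_2 = α_2·G − ½·(g_2)² = 2·20 − ½·2² = 38.

38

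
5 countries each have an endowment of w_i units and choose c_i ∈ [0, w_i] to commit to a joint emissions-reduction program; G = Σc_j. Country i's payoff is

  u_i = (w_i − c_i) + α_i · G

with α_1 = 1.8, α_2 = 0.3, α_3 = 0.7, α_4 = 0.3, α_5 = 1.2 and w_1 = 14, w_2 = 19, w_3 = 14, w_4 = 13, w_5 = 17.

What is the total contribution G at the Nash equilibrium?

∂u_i/∂c_i = α_i − 1, so country i contributes w_i if α_i > 1, else 0.
α_i > 1 for i ∈ {1, 5}; NE contributions (14, 0, 0, 0, 17), G = 31.

31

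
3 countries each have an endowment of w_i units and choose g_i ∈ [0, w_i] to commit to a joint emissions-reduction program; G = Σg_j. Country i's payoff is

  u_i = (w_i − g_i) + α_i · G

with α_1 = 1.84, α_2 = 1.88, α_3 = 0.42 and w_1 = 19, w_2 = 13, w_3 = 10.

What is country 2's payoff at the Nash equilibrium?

∂u_i/∂g_i = α_i − 1, so country i contributes w_i if α_i > 1, else 0.
α_i > 1 for i ∈ {1, 2}; NE contributions (19, 13, 0), G = 32.
u_2 = (13 − 13) + 1.88·32 = 60.16.

60.16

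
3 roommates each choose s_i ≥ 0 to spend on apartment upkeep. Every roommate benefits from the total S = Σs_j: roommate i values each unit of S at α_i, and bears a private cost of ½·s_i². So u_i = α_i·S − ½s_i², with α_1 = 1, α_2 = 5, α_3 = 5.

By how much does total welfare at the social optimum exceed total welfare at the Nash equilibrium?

86

Roommate i's FOC: ∂u_i/∂s_i = α_i − s_i = 0, so s_i* = α_i.
NE contributions = (1, 5, 5); S = 11.
W^NE = (Σα)·S − ½Σα_i² = 11² − ½·51 = 95.5.
Planner sets s_i = Σα_j = 11 for every i, so S^SO = 3·11 = 33.
W^SO = (Σα)·S^SO − ½·3·(Σα)² = (3/2)·11² = 181.5.
Deadweight loss = W^SO − W^NE = 86.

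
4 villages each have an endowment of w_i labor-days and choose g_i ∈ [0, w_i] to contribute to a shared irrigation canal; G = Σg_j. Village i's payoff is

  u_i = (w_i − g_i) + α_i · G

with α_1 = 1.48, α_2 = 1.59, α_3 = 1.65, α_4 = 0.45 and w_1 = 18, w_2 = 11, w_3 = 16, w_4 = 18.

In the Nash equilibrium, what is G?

45

∂u_i/∂g_i = α_i − 1, so village i contributes w_i if α_i > 1, else 0.
α_i > 1 for i ∈ {1, 2, 3}; NE contributions (18, 11, 16, 0), G = 45.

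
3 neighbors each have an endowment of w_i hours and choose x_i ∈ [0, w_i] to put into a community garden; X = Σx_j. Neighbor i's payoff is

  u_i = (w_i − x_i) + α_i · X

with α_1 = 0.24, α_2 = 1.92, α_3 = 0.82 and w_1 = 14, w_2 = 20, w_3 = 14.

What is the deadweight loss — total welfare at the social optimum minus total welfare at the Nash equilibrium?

55.44

∂u_i/∂x_i = α_i − 1, so neighbor i contributes w_i if α_i > 1, else 0.
α_i > 1 for i ∈ {2}; NE contributions (0, 20, 0), X = 20.
W^NE = Σw_i − X^NE + (Σα_i)·X^NE = 48 + 1.98·20 = 87.6.
Planner: ∂(Σu_j)/∂x_i = Σα_j − 1 = 1.98 > 0, so everyone contributes w_i; X^SO = 48, W^SO = 48 + 1.98·48 = 143.04.
Deadweight loss = 55.44.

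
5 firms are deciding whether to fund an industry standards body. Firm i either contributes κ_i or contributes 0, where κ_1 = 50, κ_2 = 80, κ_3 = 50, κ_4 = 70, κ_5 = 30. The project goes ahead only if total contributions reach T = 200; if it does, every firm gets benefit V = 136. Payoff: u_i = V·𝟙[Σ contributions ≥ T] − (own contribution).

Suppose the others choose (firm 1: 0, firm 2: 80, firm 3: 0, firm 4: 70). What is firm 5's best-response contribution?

0

Others' total = 150. Even contributing 30 gives 180 < 200: no benefit either way.
Best response: 0.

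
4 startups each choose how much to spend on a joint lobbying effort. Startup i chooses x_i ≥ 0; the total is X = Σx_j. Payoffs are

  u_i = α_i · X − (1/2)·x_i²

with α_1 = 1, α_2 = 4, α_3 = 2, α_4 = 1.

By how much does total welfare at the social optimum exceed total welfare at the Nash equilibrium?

75

Startup i's FOC: ∂u_i/∂x_i = α_i − x_i = 0, so x_i* = α_i.
NE contributions = (1, 4, 2, 1); X = 8.
W^NE = (Σα)·X − ½Σα_i² = 8² − ½·22 = 53.
Planner sets x_i = Σα_j = 8 for every i, so X^SO = 4·8 = 32.
W^SO = (Σα)·X^SO − ½·4·(Σα)² = (4/2)·8² = 128.
Deadweight loss = W^SO − W^NE = 75.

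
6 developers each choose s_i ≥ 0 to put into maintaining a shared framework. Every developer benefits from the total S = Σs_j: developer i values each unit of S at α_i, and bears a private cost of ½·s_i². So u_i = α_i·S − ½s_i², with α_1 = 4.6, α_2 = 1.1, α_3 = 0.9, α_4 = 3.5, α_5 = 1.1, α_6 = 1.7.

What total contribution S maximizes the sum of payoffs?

77.4

Planner FOC: ∂(Σu_j)/∂s_i = (Σα_j) − s_i = 0, so s_i^SO = Σα_j = 12.9 for every i; S^SO = 77.4.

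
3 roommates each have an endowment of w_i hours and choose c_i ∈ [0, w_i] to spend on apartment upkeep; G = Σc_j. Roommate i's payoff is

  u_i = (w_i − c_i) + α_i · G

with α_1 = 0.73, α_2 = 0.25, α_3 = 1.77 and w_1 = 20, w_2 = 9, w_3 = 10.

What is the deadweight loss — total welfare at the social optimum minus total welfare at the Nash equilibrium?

50.75

∂u_i/∂c_i = α_i − 1, so roommate i contributes w_i if α_i > 1, else 0.
α_i > 1 for i ∈ {3}; NE contributions (0, 0, 10), G = 10.
W^NE = Σw_i − G^NE + (Σα_i)·G^NE = 39 + 1.75·10 = 56.5.
Planner: ∂(Σu_j)/∂c_i = Σα_j − 1 = 1.75 > 0, so everyone contributes w_i; G^SO = 39, W^SO = 39 + 1.75·39 = 107.25.
Deadweight loss = 50.75.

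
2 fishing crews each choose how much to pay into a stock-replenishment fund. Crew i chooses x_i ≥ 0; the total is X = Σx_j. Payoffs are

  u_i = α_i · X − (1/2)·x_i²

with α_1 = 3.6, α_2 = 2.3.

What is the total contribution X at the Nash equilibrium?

Crew i's FOC: ∂u_i/∂x_i = α_i − x_i = 0, so x_i* = α_i.
NE contributions = (3.6, 2.3); X = 5.9.

5.9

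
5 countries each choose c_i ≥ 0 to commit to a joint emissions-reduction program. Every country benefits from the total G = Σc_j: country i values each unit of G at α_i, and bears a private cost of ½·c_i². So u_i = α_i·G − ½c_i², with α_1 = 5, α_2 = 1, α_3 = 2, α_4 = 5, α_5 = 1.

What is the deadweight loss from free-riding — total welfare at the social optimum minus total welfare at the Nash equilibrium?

Country i's FOC: ∂u_i/∂c_i = α_i − c_i = 0, so c_i* = α_i.
NE contributions = (5, 1, 2, 5, 1); G = 14.
W^NE = (Σα)·G − ½Σα_i² = 14² − ½·56 = 168.
Planner sets c_i = Σα_j = 14 for every i, so G^SO = 5·14 = 70.
W^SO = (Σα)·G^SO − ½·5·(Σα)² = (5/2)·14² = 490.
Deadweight loss = W^SO − W^NE = 322.

322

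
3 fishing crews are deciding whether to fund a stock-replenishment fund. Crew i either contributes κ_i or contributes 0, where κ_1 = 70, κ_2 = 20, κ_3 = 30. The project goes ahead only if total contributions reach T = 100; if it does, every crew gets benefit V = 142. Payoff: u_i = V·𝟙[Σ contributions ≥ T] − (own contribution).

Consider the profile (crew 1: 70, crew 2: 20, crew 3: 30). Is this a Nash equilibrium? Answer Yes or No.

No

Total = 120 ≥ 100: provided.
Crew 1 (pledges 70, payoff 72): dropping to 0 → total 50, payoff 0. No gain.
Crew 2 (pledges 20, payoff 122): dropping to 0 → total 100, payoff 142. Profitable deviation.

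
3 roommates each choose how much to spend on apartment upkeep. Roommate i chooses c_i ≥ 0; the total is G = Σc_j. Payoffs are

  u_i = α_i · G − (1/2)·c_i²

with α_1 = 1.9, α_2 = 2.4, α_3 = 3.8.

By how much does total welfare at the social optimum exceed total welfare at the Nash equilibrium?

Roommate i's FOC: ∂u_i/∂c_i = α_i − c_i = 0, so c_i* = α_i.
NE contributions = (1.9, 2.4, 3.8); G = 8.1.
W^NE = (Σα)·G − ½Σα_i² = 8.1² − ½·23.81 = 53.705.
Planner sets c_i = Σα_j = 8.1 for every i, so G^SO = 3·8.1 = 24.3.
W^SO = (Σα)·G^SO − ½·3·(Σα)² = (3/2)·8.1² = 98.415.
Deadweight loss = W^SO − W^NE = 44.71.

44.71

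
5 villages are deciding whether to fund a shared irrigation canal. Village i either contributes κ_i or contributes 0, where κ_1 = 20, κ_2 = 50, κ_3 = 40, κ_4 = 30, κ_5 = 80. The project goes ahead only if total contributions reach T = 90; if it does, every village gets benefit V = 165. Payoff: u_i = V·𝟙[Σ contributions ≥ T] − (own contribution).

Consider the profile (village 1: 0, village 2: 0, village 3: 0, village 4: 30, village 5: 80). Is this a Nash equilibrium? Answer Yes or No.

Yes

Total = 110 ≥ 90: provided.
Village 1 (pledges 0, payoff 165): pledging 20 → total 130, payoff 145. No gain.
Village 2 (pledges 0, payoff 165): pledging 50 → total 160, payoff 115. No gain.
Village 3 (pledges 0, payoff 165): pledging 40 → total 150, payoff 125. No gain.
Village 4 (pledges 30, payoff 135): dropping to 0 → total 80, payoff 0. No gain.
Village 5 (pledges 80, payoff 85): dropping to 0 → total 30, payoff 0. No gain.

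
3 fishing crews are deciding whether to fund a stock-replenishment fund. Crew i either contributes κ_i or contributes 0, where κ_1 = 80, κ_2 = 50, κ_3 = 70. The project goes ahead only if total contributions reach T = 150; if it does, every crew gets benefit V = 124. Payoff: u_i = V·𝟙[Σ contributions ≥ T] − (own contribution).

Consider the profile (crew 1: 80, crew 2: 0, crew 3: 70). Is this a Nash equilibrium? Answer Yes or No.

Total = 150 ≥ 150: provided.
Crew 1 (pledges 80, payoff 44): dropping to 0 → total 70, payoff 0. No gain.
Crew 2 (pledges 0, payoff 124): pledging 50 → total 200, payoff 74. No gain.
Crew 3 (pledges 70, payoff 54): dropping to 0 → total 80, payoff 0. No gain.

Yes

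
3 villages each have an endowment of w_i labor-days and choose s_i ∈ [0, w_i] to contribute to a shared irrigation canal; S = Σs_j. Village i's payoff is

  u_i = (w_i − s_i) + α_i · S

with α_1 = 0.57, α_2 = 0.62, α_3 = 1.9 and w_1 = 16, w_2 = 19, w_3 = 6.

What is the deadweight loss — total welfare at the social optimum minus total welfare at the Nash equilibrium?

∂u_i/∂s_i = α_i − 1, so village i contributes w_i if α_i > 1, else 0.
α_i > 1 for i ∈ {3}; NE contributions (0, 0, 6), S = 6.
W^NE = Σw_i − S^NE + (Σα_i)·S^NE = 41 + 2.09·6 = 53.54.
Planner: ∂(Σu_j)/∂s_i = Σα_j − 1 = 2.09 > 0, so everyone contributes w_i; S^SO = 41, W^SO = 41 + 2.09·41 = 126.69.
Deadweight loss = 73.15.

73.15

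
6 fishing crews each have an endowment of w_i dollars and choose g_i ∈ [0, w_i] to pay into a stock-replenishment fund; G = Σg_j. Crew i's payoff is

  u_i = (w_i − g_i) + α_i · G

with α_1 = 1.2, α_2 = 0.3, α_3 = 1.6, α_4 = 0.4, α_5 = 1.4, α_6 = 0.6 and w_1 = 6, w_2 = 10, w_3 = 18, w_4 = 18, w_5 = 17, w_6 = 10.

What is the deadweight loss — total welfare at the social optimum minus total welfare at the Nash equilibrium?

∂u_i/∂g_i = α_i − 1, so crew i contributes w_i if α_i > 1, else 0.
α_i > 1 for i ∈ {1, 3, 5}; NE contributions (6, 0, 18, 0, 17, 0), G = 41.
W^NE = Σw_i − G^NE + (Σα_i)·G^NE = 79 + 4.5·41 = 263.5.
Planner: ∂(Σu_j)/∂g_i = Σα_j − 1 = 4.5 > 0, so everyone contributes w_i; G^SO = 79, W^SO = 79 + 4.5·79 = 434.5.
Deadweight loss = 171.

171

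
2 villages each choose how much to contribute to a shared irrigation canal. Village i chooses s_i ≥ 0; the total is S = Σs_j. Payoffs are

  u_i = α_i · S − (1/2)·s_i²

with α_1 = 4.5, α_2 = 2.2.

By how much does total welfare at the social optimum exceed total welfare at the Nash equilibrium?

Village i's FOC: ∂u_i/∂s_i = α_i − s_i = 0, so s_i* = α_i.
NE contributions = (4.5, 2.2); S = 6.7.
W^NE = (Σα)·S − ½Σα_i² = 6.7² − ½·25.09 = 32.345.
Planner sets s_i = Σα_j = 6.7 for every i, so S^SO = 2·6.7 = 13.4.
W^SO = (Σα)·S^SO − ½·2·(Σα)² = (2/2)·6.7² = 44.89.
Deadweight loss = W^SO − W^NE = 12.545.

12.545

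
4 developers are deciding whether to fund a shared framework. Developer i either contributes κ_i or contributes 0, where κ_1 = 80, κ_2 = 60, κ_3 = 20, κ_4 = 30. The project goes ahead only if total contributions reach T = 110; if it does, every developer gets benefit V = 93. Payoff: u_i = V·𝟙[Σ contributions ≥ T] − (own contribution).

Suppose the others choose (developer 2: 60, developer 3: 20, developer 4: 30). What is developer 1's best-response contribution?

Others' total = 110 ≥ 110; contributing adds cost 80 for no extra benefit.
Best response: 0.

0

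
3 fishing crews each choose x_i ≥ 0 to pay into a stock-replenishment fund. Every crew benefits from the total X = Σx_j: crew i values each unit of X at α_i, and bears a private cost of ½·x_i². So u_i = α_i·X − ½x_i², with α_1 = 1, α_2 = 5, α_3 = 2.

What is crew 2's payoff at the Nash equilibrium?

Crew i's FOC: ∂u_i/∂x_i = α_i − x_i = 0, so x_i* = α_i.
NE contributions = (1, 5, 2); X = 8.
u_2 = α_2·X − ½·(x_2)² = 5·8 − ½·5² = 27.5.

27.5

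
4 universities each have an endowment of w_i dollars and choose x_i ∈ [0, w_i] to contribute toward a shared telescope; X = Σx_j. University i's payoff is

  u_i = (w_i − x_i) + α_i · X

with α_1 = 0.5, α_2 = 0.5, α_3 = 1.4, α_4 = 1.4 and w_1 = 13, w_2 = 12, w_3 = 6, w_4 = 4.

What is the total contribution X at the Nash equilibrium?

∂u_i/∂x_i = α_i − 1, so university i contributes w_i if α_i > 1, else 0.
α_i > 1 for i ∈ {3, 4}; NE contributions (0, 0, 6, 4), X = 10.

10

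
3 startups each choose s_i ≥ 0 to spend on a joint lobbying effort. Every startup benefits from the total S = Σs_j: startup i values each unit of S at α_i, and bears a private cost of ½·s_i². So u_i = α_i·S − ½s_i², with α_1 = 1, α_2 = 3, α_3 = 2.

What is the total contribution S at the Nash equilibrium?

6

Startup i's FOC: ∂u_i/∂s_i = α_i − s_i = 0, so s_i* = α_i.
NE contributions = (1, 3, 2); S = 6.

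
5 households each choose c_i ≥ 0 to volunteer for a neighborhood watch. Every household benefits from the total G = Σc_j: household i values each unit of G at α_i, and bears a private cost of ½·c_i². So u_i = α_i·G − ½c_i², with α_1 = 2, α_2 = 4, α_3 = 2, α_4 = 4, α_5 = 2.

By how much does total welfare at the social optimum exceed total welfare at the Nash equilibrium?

316

Household i's FOC: ∂u_i/∂c_i = α_i − c_i = 0, so c_i* = α_i.
NE contributions = (2, 4, 2, 4, 2); G = 14.
W^NE = (Σα)·G − ½Σα_i² = 14² − ½·44 = 174.
Planner sets c_i = Σα_j = 14 for every i, so G^SO = 5·14 = 70.
W^SO = (Σα)·G^SO − ½·5·(Σα)² = (5/2)·14² = 490.
Deadweight loss = W^SO − W^NE = 316.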